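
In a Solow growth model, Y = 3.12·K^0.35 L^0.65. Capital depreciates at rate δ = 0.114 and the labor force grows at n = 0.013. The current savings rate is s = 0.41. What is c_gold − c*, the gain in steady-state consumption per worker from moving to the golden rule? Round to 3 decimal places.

Δc ≈ 0.075

Break-even investment rate: n + δ = 0.013 + 0.114 = 0.127.
Current steady state (s = 0.41): k* = (0.41·3.12/0.127)^(1/0.65) ≈ 34.9369, y* = 3.12·34.9369^0.35 ≈ 10.8219, c* = (1−0.41)·10.8219 ≈ 6.3849.
Maximizing c = f(k) − (n+δ)·k gives f'(k) = n+δ, i.e. 0.35·3.12·k^(0.35−1) = 0.127, so k_gold = (0.35·3.12/0.127)^(1/0.65) ≈ 27.3885.
y_gold = 3.12·27.3885^0.35 ≈ 9.9381, c_gold = y_gold − 0.127·k_gold ≈ 6.4598.
Gain: Δc = 6.4598 − 6.3849 ≈ 0.0748.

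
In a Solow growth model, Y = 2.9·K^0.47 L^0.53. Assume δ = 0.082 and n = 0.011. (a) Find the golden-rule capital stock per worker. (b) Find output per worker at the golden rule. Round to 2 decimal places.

(a) k_gold ≈ 158.50; (b) y_gold ≈ 31.36

n + δ = 0.011 + 0.082 = 0.093.
Golden rule sets MPK = n+δ: 0.47·2.9·k^(0.47−1) = 0.093, so k_gold = (0.47·2.9/0.093)^(1/0.53) ≈ 158.4982.
y_gold = 2.9·158.4982^0.47 ≈ 31.3624.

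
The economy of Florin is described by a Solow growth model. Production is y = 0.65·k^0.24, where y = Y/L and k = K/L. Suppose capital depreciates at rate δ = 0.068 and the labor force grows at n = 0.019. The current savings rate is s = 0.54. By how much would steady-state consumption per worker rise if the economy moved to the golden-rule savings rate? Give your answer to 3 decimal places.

Δc ≈ 0.130

Capital per worker breaks even when investment replaces (n + δ)·k; here n + δ = 0.087.
Current steady state (s = 0.54): k* = (0.54·0.65/0.087)^(1/0.76) ≈ 6.2674, y* = 0.65·6.2674^0.24 ≈ 1.0098, c* = (1−0.54)·1.0098 ≈ 0.4645.
Maximizing c = f(k) − (n+δ)·k gives f'(k) = n+δ, i.e. 0.24·0.65·k^(0.24−1) = 0.087, so k_gold = (0.24·0.65/0.087)^(1/0.76) ≈ 2.1562.
y_gold = 0.65·2.1562^0.24 ≈ 0.7816, c_gold = y_gold − 0.087·k_gold ≈ 0.5940.
Gain: Δc = 0.5940 − 0.4645 ≈ 0.1296.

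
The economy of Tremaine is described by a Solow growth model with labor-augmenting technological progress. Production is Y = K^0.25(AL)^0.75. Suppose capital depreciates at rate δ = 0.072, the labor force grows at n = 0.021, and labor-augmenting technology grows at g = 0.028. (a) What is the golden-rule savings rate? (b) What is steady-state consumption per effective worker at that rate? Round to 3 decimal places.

(a) s_gold = 0.250; (b) c_gold ≈ 0.955

n + g + δ = 0.021 + 0.028 + 0.072 = 0.121.
For Cobb-Douglas, s_gold equals capital's share: s_gold = 0.25.
Maximizing c = f(k) − (n+g+δ)·k gives f'(k) = n+g+δ, i.e. 0.25·k^(0.25−1) = 0.121, so k_gold = (0.25/0.121)^(1/0.75) ≈ 2.6315.
y_gold = 2.6315^0.25 ≈ 1.2737; c_gold = (1−0.25)·y_gold ≈ 0.9552.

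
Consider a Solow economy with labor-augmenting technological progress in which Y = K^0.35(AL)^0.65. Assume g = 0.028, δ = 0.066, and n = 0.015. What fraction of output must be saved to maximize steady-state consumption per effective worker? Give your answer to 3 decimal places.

The effective depreciation rate is n + g + δ = 0.015 + 0.028 + 0.066 = 0.109.
At the golden rule MPK = n+g+δ, and in any Cobb-Douglas steady state s = (n+g+δ)·k/y = MPK·k/y = capital's share 0.35.

s_gold = 0.350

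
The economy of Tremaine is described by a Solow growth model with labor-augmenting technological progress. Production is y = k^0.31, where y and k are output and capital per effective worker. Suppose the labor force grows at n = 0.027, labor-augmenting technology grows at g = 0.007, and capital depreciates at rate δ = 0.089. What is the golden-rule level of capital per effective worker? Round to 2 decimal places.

Capital per effective worker breaks even when investment replaces (n + g + δ)·k; here n + g + δ = 0.123.
Setting f'(k) = n+g+δ gives 0.31·k^(0.31−1) = 0.123, hence k_gold = (0.31/0.123)^(1/0.69) ≈ 3.8179.

k_gold ≈ 3.82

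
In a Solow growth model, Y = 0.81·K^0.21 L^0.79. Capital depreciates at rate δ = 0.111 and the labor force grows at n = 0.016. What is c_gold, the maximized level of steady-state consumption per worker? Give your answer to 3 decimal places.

The effective depreciation rate is n + δ = 0.016 + 0.111 = 0.127.
Maximizing c = f(k) − (n+δ)·k gives f'(k) = n+δ, i.e. 0.21·0.81·k^(0.21−1) = 0.127, so k_gold = (0.21·0.81/0.127)^(1/0.79) ≈ 1.4476.
y_gold = 0.81·1.4476^0.21 ≈ 0.8754.
c_gold = y_gold − (n+δ)·k_gold = 0.8754 − 0.127·1.4476 ≈ 0.6916.

c_gold ≈ 0.692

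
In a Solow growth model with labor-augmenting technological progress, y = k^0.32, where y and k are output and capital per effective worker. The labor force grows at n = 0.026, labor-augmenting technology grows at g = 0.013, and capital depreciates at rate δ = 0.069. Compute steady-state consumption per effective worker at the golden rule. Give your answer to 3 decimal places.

c_gold ≈ 1.134

The effective depreciation rate is n + g + δ = 0.026 + 0.013 + 0.069 = 0.108.
At the golden rule the marginal product of capital equals n+g+δ: 0.32·k^(0.32−1) = 0.108. Solving, k_gold = (0.32/0.108)^(1/0.68) ≈ 4.9399.
y_gold = 4.9399^0.32 ≈ 1.6672.
c_gold = y_gold − (n+g+δ)·k_gold = 1.6672 − 0.108·4.9399 ≈ 1.1337.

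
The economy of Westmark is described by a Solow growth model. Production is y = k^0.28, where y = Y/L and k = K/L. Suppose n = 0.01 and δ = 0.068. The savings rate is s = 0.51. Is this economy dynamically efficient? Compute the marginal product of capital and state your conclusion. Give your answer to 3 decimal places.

dynamically inefficient; MPK ≈ 0.043

The effective depreciation rate is n + δ = 0.01 + 0.068 = 0.078.
Steady-state k*: s·k^0.28 = 0.078·k gives k* = (0.51/0.078)^(1/0.72) ≈ 13.5708.
MPK = 0.28·13.5708^(-0.72) ≈ 0.0428.
MPK < n+δ = 0.078, so the economy is dynamically inefficient (over-saving).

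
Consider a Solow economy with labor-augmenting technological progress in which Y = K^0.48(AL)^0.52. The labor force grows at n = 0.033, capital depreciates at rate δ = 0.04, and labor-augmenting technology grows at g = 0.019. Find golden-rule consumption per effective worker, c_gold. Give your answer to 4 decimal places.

c_gold ≈ 2.3893

Capital per effective worker breaks even when investment replaces (n + g + δ)·k; here n + g + δ = 0.092.
Maximizing c = f(k) − (n+g+δ)·k gives f'(k) = n+g+δ, i.e. 0.48·k^(0.48−1) = 0.092, so k_gold = (0.48/0.092)^(1/0.52) ≈ 23.9728.
y_gold = 23.9728^0.48 ≈ 4.5948.
c_gold = y_gold − (n+g+δ)·k_gold = 4.5948 − 0.092·23.9728 ≈ 2.3893.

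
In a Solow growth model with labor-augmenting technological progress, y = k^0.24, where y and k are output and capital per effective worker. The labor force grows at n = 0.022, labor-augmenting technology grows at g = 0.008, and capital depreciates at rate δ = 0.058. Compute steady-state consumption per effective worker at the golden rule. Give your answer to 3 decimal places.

c_gold ≈ 1.043

The effective depreciation rate is n + g + δ = 0.022 + 0.008 + 0.058 = 0.088.
At the golden rule the marginal product of capital equals n+g+δ: 0.24·k^(0.24−1) = 0.088. Solving, k_gold = (0.24/0.088)^(1/0.76) ≈ 3.7439.
y_gold = 3.7439^0.24 ≈ 1.3728.
c_gold = y_gold − (n+g+δ)·k_gold = 1.3728 − 0.088·3.7439 ≈ 1.0433.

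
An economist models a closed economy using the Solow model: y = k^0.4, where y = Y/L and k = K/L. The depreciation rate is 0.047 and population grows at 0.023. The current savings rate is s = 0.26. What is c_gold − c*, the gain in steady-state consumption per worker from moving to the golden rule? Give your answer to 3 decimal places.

Δc ≈ 0.143

Break-even investment rate: n + δ = 0.023 + 0.047 = 0.07.
Current steady state (s = 0.26): k* = (0.26/0.07)^(1/0.6) ≈ 8.9082, y* = 8.9082^0.4 ≈ 2.3984, c* = (1−0.26)·2.3984 ≈ 1.7748.
At the golden rule the marginal product of capital equals n+δ: 0.4·k^(0.4−1) = 0.07. Solving, k_gold = (0.4/0.07)^(1/0.6) ≈ 18.2643.
y_gold = 18.2643^0.4 ≈ 3.1963, c_gold = y_gold − 0.07·k_gold ≈ 1.9178.
Gain: Δc = 1.9178 − 1.7748 ≈ 0.1430.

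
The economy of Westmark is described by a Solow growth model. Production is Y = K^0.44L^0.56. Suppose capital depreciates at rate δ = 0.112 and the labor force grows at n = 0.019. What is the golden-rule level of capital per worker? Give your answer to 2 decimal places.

Capital per worker breaks even when investment replaces (n + δ)·k; here n + δ = 0.131.
Maximizing c = f(k) − (n+δ)·k gives f'(k) = n+δ, i.e. 0.44·k^(0.44−1) = 0.131, so k_gold = (0.44/0.131)^(1/0.56) ≈ 8.7018.

k_gold ≈ 8.70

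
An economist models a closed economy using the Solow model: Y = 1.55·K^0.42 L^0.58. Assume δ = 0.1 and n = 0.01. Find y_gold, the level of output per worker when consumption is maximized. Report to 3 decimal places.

y_gold ≈ 5.617

n + δ = 0.01 + 0.1 = 0.11.
Golden rule sets MPK = n+δ: 0.42·1.55·k^(0.42−1) = 0.11, so k_gold = (0.42·1.55/0.11)^(1/0.58) ≈ 21.4466.
Output: y_gold = 1.55·k_gold^0.42 = 1.55·21.4466^0.42 ≈ 5.6170.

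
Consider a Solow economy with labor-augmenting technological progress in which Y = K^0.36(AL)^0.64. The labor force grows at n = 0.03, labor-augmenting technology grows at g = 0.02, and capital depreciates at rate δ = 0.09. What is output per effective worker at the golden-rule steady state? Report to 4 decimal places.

Break-even investment rate: n + g + δ = 0.03 + 0.02 + 0.09 = 0.14.
Golden rule sets MPK = n+g+δ: 0.36·k^(0.36−1) = 0.14, so k_gold = (0.36/0.14)^(1/0.64) ≈ 4.3742.
Output: y_gold = k_gold^0.36 = 4.3742^0.36 ≈ 1.7011.

y_gold ≈ 1.7011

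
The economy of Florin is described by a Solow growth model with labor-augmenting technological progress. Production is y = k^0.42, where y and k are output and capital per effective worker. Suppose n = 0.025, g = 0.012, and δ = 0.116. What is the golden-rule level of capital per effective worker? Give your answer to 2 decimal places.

k_gold ≈ 5.70

Break-even investment rate: n + g + δ = 0.025 + 0.012 + 0.116 = 0.153.
At the golden rule the marginal product of capital equals n+g+δ: 0.42·k^(0.42−1) = 0.153. Solving, k_gold = (0.42/0.153)^(1/0.58) ≈ 5.7034.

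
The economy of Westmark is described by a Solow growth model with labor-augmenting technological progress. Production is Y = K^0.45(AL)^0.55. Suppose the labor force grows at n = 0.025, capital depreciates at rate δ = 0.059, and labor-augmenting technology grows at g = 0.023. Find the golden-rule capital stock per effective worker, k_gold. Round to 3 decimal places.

k_gold ≈ 13.622

Capital per effective worker breaks even when investment replaces (n + g + δ)·k; here n + g + δ = 0.107.
Setting f'(k) = n+g+δ gives 0.45·k^(0.45−1) = 0.107, hence k_gold = (0.45/0.107)^(1/0.55) ≈ 13.6218.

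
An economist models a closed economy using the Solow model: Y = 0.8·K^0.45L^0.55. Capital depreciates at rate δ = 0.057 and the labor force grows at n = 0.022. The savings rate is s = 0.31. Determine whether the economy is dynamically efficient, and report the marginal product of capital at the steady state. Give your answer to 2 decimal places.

dynamically efficient; MPK ≈ 0.11

The effective depreciation rate is n + δ = 0.022 + 0.057 = 0.079.
Steady-state k*: s·A·k^0.45 = 0.079·k gives k* = (0.31·0.8/0.079)^(1/0.55) ≈ 8.0042.
MPK = 0.45·0.8·8.0042^(-0.55) ≈ 0.1147.
MPK > n+δ = 0.079, so the economy is dynamically efficient (under-saving).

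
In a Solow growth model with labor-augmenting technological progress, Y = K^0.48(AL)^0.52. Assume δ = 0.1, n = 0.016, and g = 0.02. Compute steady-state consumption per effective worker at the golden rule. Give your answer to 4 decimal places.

Break-even investment rate: n + g + δ = 0.016 + 0.02 + 0.1 = 0.136.
Maximizing c = f(k) − (n+g+δ)·k gives f'(k) = n+g+δ, i.e. 0.48·k^(0.48−1) = 0.136, so k_gold = (0.48/0.136)^(1/0.52) ≈ 11.3051.
y_gold = 11.3051^0.48 ≈ 3.2031.
c_gold = y_gold − (n+g+δ)·k_gold = 3.2031 − 0.136·11.3051 ≈ 1.6656.

c_gold ≈ 1.6656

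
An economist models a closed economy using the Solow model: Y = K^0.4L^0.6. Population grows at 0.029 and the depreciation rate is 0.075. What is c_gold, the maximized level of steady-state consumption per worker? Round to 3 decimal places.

n + δ = 0.029 + 0.075 = 0.104.
At the golden rule the marginal product of capital equals n+δ: 0.4·k^(0.4−1) = 0.104. Solving, k_gold = (0.4/0.104)^(1/0.6) ≈ 9.4416.
y_gold = 9.4416^0.4 ≈ 2.4548.
c_gold = y_gold − (n+δ)·k_gold = 2.4548 − 0.104·9.4416 ≈ 1.4729.

c_gold ≈ 1.473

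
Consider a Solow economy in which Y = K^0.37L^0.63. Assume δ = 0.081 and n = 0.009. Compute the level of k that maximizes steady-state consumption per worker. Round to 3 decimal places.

k_gold ≈ 9.431

n + δ = 0.009 + 0.081 = 0.09.
Setting f'(k) = n+δ gives 0.37·k^(0.37−1) = 0.09, hence k_gold = (0.37/0.09)^(1/0.63) ≈ 9.4306.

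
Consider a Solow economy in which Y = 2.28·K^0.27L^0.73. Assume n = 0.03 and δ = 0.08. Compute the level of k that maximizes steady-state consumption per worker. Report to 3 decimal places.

n + δ = 0.03 + 0.08 = 0.11.
At the golden rule the marginal product of capital equals n+δ: 0.27·2.28·k^(0.27−1) = 0.11. Solving, k_gold = (0.27·2.28/0.11)^(1/0.73) ≈ 10.5810.

k_gold ≈ 10.581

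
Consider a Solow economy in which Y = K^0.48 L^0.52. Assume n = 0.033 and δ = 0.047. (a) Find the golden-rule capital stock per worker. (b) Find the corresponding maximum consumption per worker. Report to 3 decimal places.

(a) k_gold ≈ 31.365; (b) c_gold ≈ 2.718

Capital per worker breaks even when investment replaces (n + δ)·k; here n + δ = 0.08.
Setting f'(k) = n+δ gives 0.48·k^(0.48−1) = 0.08, hence k_gold = (0.48/0.08)^(1/0.52) ≈ 31.3650.
y_gold = 31.3650^0.48 ≈ 5.2275; c_gold = y_gold − 0.08·k_gold ≈ 2.7183.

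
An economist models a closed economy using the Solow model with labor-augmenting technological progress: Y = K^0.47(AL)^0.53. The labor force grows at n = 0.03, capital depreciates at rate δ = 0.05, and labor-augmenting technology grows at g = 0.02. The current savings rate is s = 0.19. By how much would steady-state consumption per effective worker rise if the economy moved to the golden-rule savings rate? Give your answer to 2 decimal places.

Δc ≈ 0.66

Capital per effective worker breaks even when investment replaces (n + g + δ)·k; here n + g + δ = 0.1.
Current steady state (s = 0.19): k* = (0.19/0.1)^(1/0.53) ≈ 3.3570, y* = 3.3570^0.47 ≈ 1.7668, c* = (1−0.19)·1.7668 ≈ 1.4311.
Golden rule sets MPK = n+g+δ: 0.47·k^(0.47−1) = 0.1, so k_gold = (0.47/0.1)^(1/0.53) ≈ 18.5400.
y_gold = 18.5400^0.47 ≈ 3.9447, c_gold = y_gold − 0.1·k_gold ≈ 2.0907.
Gain: Δc = 2.0907 − 1.4311 ≈ 0.6595.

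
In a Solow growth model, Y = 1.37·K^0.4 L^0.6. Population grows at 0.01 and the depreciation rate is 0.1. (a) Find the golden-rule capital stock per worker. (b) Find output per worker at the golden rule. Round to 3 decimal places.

The effective depreciation rate is n + δ = 0.01 + 0.1 = 0.11.
At the golden rule the marginal product of capital equals n+δ: 0.4·1.37·k^(0.4−1) = 0.11. Solving, k_gold = (0.4·1.37/0.11)^(1/0.6) ≈ 14.5316.
y_gold = 1.37·14.5316^0.4 ≈ 3.9962.

(a) k_gold ≈ 14.532; (b) y_gold ≈ 3.996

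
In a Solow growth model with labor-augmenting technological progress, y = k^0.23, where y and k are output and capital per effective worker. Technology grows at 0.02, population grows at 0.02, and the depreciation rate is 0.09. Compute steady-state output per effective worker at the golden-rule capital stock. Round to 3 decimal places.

The effective depreciation rate is n + g + δ = 0.02 + 0.02 + 0.09 = 0.13.
At the golden rule the marginal product of capital equals n+g+δ: 0.23·k^(0.23−1) = 0.13. Solving, k_gold = (0.23/0.13)^(1/0.77) ≈ 2.0980.
Output: y_gold = k_gold^0.23 = 2.0980^0.23 ≈ 1.1858.

y_gold ≈ 1.186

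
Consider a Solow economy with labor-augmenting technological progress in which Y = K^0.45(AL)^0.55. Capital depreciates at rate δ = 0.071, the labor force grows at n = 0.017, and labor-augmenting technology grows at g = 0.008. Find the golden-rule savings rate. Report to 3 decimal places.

s_gold = 0.450

n + g + δ = 0.017 + 0.008 + 0.071 = 0.096.
At the golden rule MPK = n+g+δ, and in any Cobb-Douglas steady state s = (n+g+δ)·k/y = MPK·k/y = capital's share 0.45.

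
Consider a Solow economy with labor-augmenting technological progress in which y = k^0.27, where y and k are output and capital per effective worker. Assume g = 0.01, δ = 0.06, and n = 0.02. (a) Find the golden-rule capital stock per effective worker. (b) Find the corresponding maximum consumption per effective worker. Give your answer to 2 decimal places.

Break-even investment rate: n + g + δ = 0.02 + 0.01 + 0.06 = 0.09.
Maximizing c = f(k) − (n+g+δ)·k gives f'(k) = n+g+δ, i.e. 0.27·k^(0.27−1) = 0.09, so k_gold = (0.27/0.09)^(1/0.73) ≈ 4.5039.
y_gold = 4.5039^0.27 ≈ 1.5013; c_gold = y_gold − 0.09·k_gold ≈ 1.0960.

(a) k_gold ≈ 4.50; (b) c_gold ≈ 1.10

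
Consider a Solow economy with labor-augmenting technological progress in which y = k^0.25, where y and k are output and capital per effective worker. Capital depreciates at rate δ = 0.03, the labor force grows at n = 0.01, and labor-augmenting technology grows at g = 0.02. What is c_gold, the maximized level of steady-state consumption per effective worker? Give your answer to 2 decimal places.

Break-even investment rate: n + g + δ = 0.01 + 0.02 + 0.03 = 0.06.
Golden rule sets MPK = n+g+δ: 0.25·k^(0.25−1) = 0.06, so k_gold = (0.25/0.06)^(1/0.75) ≈ 6.7048.
y_gold = 6.7048^0.25 ≈ 1.6091.
c_gold = y_gold − (n+g+δ)·k_gold = 1.6091 − 0.06·6.7048 ≈ 1.2069.

c_gold ≈ 1.21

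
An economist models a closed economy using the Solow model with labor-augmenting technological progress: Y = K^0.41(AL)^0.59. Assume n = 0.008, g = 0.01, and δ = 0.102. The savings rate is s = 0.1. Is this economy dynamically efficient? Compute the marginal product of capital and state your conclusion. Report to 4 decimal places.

Break-even investment rate: n + g + δ = 0.008 + 0.01 + 0.102 = 0.12.
Steady-state k*: s·k^0.41 = 0.12·k gives k* = (0.1/0.12)^(1/0.59) ≈ 0.7342.
MPK = 0.41·0.7342^(-0.59) ≈ 0.4920.
MPK > n+g+δ = 0.12, so the economy is dynamically efficient (under-saving).

dynamically efficient; MPK ≈ 0.4920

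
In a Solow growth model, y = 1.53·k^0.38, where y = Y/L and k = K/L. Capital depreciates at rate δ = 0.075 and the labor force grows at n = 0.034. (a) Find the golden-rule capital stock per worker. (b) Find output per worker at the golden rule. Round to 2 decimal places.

Break-even investment rate: n + δ = 0.034 + 0.075 = 0.109.
Maximizing c = f(k) − (n+δ)·k gives f'(k) = n+δ, i.e. 0.38·1.53·k^(0.38−1) = 0.109, so k_gold = (0.38·1.53/0.109)^(1/0.62) ≈ 14.8819.
y_gold = 1.53·14.8819^0.38 ≈ 4.2688.

(a) k_gold ≈ 14.88; (b) y_gold ≈ 4.27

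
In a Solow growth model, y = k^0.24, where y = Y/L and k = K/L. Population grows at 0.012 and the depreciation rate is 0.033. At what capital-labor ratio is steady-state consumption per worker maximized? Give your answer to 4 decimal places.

The effective depreciation rate is n + δ = 0.012 + 0.033 = 0.045.
Maximizing c = f(k) − (n+δ)·k gives f'(k) = n+δ, i.e. 0.24·k^(0.24−1) = 0.045, so k_gold = (0.24/0.045)^(1/0.76) ≈ 9.0485.

k_gold ≈ 9.0485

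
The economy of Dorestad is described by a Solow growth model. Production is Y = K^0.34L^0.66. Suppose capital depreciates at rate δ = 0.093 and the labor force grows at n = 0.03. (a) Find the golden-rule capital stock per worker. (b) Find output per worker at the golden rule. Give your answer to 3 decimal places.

The effective depreciation rate is n + δ = 0.03 + 0.093 = 0.123.
Golden rule sets MPK = n+δ: 0.34·k^(0.34−1) = 0.123, so k_gold = (0.34/0.123)^(1/0.66) ≈ 4.6671.
y_gold = 4.6671^0.34 ≈ 1.6884.

(a) k_gold ≈ 4.667; (b) y_gold ≈ 1.688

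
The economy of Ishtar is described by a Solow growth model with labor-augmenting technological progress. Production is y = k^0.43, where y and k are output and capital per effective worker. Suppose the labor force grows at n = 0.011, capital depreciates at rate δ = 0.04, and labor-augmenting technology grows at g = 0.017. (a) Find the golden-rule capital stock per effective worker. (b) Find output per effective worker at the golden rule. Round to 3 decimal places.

Break-even investment rate: n + g + δ = 0.011 + 0.017 + 0.04 = 0.068.
Maximizing c = f(k) − (n+g+δ)·k gives f'(k) = n+g+δ, i.e. 0.43·k^(0.43−1) = 0.068, so k_gold = (0.43/0.068)^(1/0.57) ≈ 25.4210.
y_gold = 25.4210^0.43 ≈ 4.0201.

(a) k_gold ≈ 25.421; (b) y_gold ≈ 4.020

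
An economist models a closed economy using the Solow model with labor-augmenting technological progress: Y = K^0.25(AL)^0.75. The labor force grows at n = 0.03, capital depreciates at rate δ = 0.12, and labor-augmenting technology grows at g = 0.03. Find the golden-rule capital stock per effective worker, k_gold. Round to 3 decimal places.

k_gold ≈ 1.550

Capital per effective worker breaks even when investment replaces (n + g + δ)·k; here n + g + δ = 0.18.
At the golden rule the marginal product of capital equals n+g+δ: 0.25·k^(0.25−1) = 0.18. Solving, k_gold = (0.25/0.18)^(1/0.75) ≈ 1.5496.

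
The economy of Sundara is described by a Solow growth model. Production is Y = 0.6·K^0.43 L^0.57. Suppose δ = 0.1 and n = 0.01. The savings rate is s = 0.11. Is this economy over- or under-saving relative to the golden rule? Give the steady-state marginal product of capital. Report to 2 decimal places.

n + δ = 0.01 + 0.1 = 0.11.
Steady-state k*: s·A·k^0.43 = 0.11·k gives k* = (0.11·0.6/0.11)^(1/0.57) ≈ 0.4081.
MPK = 0.43·0.6·0.4081^(-0.57) ≈ 0.4300.
MPK > n+δ = 0.11, so the economy is dynamically efficient (under-saving).

under-saving; MPK ≈ 0.43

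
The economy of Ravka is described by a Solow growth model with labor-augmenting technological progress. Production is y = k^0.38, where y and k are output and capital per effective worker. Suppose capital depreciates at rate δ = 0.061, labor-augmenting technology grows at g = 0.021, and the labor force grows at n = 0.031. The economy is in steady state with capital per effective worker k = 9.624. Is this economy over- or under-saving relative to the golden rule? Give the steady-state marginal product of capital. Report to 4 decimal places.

Capital per effective worker breaks even when investment replaces (n + g + δ)·k; here n + g + δ = 0.113.
MPK = 0.38·k^(0.38−1) = 0.38·9.624^(-0.62) ≈ 0.0933.
MPK < 0.113, so the economy is dynamically inefficient (over-saving).

over-saving; MPK ≈ 0.0933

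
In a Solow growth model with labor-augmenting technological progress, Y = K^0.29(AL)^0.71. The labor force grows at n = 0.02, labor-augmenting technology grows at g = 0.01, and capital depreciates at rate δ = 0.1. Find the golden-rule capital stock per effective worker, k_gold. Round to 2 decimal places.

k_gold ≈ 3.10

Capital per effective worker breaks even when investment replaces (n + g + δ)·k; here n + g + δ = 0.13.
Maximizing c = f(k) − (n+g+δ)·k gives f'(k) = n+g+δ, i.e. 0.29·k^(0.29−1) = 0.13, so k_gold = (0.29/0.13)^(1/0.71) ≈ 3.0959.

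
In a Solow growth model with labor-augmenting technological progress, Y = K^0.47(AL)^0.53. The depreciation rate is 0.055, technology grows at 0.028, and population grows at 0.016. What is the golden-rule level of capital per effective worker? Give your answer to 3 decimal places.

The effective depreciation rate is n + g + δ = 0.016 + 0.028 + 0.055 = 0.099.
Golden rule sets MPK = n+g+δ: 0.47·k^(0.47−1) = 0.099, so k_gold = (0.47/0.099)^(1/0.53) ≈ 18.8949.

k_gold ≈ 18.895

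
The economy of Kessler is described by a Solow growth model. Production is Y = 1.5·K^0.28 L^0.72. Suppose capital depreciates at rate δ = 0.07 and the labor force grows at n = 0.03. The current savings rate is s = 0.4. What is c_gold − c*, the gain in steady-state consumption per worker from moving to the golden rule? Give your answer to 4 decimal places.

The effective depreciation rate is n + δ = 0.03 + 0.07 = 0.1.
Current steady state (s = 0.4): k* = (0.4·1.5/0.1)^(1/0.72) ≈ 12.0439, y* = 1.5·12.0439^0.28 ≈ 3.0110, c* = (1−0.4)·3.0110 ≈ 1.8066.
At the golden rule the marginal product of capital equals n+δ: 0.28·1.5·k^(0.28−1) = 0.1. Solving, k_gold = (0.28·1.5/0.1)^(1/0.72) ≈ 7.3388.
y_gold = 1.5·7.3388^0.28 ≈ 2.6210, c_gold = y_gold − 0.1·k_gold ≈ 1.8871.
Gain: Δc = 1.8871 − 1.8066 ≈ 0.0805.

Δc ≈ 0.0805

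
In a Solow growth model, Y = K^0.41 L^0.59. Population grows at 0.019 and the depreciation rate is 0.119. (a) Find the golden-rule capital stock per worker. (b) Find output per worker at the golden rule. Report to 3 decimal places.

n + δ = 0.019 + 0.119 = 0.138.
Golden rule sets MPK = n+δ: 0.41·k^(0.41−1) = 0.138, so k_gold = (0.41/0.138)^(1/0.59) ≈ 6.3319.
y_gold = 6.3319^0.41 ≈ 2.1312.

(a) k_gold ≈ 6.332; (b) y_gold ≈ 2.131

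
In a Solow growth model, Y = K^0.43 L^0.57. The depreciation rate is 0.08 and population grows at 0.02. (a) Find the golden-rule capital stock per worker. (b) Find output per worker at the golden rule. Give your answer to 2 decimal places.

The effective depreciation rate is n + δ = 0.02 + 0.08 = 0.1.
Maximizing c = f(k) − (n+δ)·k gives f'(k) = n+δ, i.e. 0.43·k^(0.43−1) = 0.1, so k_gold = (0.43/0.1)^(1/0.57) ≈ 12.9225.
y_gold = 12.9225^0.43 ≈ 3.0052.

(a) k_gold ≈ 12.92; (b) y_gold ≈ 3.01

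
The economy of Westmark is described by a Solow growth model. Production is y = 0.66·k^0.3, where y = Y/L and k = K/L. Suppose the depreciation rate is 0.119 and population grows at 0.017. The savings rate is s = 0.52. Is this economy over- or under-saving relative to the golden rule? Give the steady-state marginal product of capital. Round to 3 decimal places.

over-saving; MPK ≈ 0.078

Break-even investment rate: n + δ = 0.017 + 0.119 = 0.136.
Steady-state k*: s·A·k^0.3 = 0.136·k gives k* = (0.52·0.66/0.136)^(1/0.7) ≈ 3.7523.
MPK = 0.3·0.66·3.7523^(-0.7) ≈ 0.0785.
MPK < n+δ = 0.136, so the economy is dynamically inefficient (over-saving).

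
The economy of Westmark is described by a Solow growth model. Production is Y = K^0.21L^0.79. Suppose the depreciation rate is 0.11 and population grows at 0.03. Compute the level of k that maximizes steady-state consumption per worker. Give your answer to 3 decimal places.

k_gold ≈ 1.671

Break-even investment rate: n + δ = 0.03 + 0.11 = 0.14.
Maximizing c = f(k) − (n+δ)·k gives f'(k) = n+δ, i.e. 0.21·k^(0.21−1) = 0.14, so k_gold = (0.21/0.14)^(1/0.79) ≈ 1.6707.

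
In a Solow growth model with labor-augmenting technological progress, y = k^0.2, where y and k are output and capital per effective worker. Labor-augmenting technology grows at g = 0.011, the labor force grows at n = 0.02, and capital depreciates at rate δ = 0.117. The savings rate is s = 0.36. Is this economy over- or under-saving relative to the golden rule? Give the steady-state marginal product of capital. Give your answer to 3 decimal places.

over-saving; MPK ≈ 0.082

The effective depreciation rate is n + g + δ = 0.02 + 0.011 + 0.117 = 0.148.
Steady-state k*: s·k^0.2 = 0.148·k gives k* = (0.36/0.148)^(1/0.8) ≈ 3.0377.
MPK = 0.2·3.0377^(-0.8) ≈ 0.0822.
MPK < n+g+δ = 0.148, so the economy is dynamically inefficient (over-saving).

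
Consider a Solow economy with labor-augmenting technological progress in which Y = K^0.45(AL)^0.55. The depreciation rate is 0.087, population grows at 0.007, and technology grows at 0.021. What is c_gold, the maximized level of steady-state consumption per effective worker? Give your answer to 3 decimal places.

n + g + δ = 0.007 + 0.021 + 0.087 = 0.115.
Setting f'(k) = n+g+δ gives 0.45·k^(0.45−1) = 0.115, hence k_gold = (0.45/0.115)^(1/0.55) ≈ 11.9481.
y_gold = 11.9481^0.45 ≈ 3.0534.
c_gold = y_gold − (n+g+δ)·k_gold = 3.0534 − 0.115·11.9481 ≈ 1.6794.

c_gold ≈ 1.679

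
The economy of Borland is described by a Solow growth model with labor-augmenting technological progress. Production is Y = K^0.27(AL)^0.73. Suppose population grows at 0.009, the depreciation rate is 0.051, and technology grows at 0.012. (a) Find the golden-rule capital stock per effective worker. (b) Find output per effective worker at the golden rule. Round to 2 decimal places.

Break-even investment rate: n + g + δ = 0.009 + 0.012 + 0.051 = 0.072.
Setting f'(k) = n+g+δ gives 0.27·k^(0.27−1) = 0.072, hence k_gold = (0.27/0.072)^(1/0.73) ≈ 6.1143.
y_gold = 6.1143^0.27 ≈ 1.6305.

(a) k_gold ≈ 6.11; (b) y_gold ≈ 1.63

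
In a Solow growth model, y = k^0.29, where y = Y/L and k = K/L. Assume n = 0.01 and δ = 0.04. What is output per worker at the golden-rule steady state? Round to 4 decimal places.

n + δ = 0.01 + 0.04 = 0.05.
At the golden rule the marginal product of capital equals n+δ: 0.29·k^(0.29−1) = 0.05. Solving, k_gold = (0.29/0.05)^(1/0.71) ≈ 11.8919.
Output: y_gold = k_gold^0.29 = 11.8919^0.29 ≈ 2.0503.

y_gold ≈ 2.0503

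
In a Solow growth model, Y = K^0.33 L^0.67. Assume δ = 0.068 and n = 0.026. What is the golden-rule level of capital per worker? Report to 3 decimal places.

Break-even investment rate: n + δ = 0.026 + 0.068 = 0.094.
At the golden rule the marginal product of capital equals n+δ: 0.33·k^(0.33−1) = 0.094. Solving, k_gold = (0.33/0.094)^(1/0.67) ≈ 6.5164.

k_gold ≈ 6.516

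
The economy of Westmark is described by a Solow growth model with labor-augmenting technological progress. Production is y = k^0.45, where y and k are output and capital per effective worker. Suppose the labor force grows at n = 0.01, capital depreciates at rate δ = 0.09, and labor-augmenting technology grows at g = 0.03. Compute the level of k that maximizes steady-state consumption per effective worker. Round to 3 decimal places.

Capital per effective worker breaks even when investment replaces (n + g + δ)·k; here n + g + δ = 0.13.
Setting f'(k) = n+g+δ gives 0.45·k^(0.45−1) = 0.13, hence k_gold = (0.45/0.13)^(1/0.55) ≈ 9.5607.

k_gold ≈ 9.561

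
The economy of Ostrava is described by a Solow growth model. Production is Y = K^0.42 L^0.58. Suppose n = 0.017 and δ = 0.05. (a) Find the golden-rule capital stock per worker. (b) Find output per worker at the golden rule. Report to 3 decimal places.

(a) k_gold ≈ 23.683; (b) y_gold ≈ 3.778

Capital per worker breaks even when investment replaces (n + δ)·k; here n + δ = 0.067.
Setting f'(k) = n+δ gives 0.42·k^(0.42−1) = 0.067, hence k_gold = (0.42/0.067)^(1/0.58) ≈ 23.6831.
y_gold = 23.6831^0.42 ≈ 3.7780.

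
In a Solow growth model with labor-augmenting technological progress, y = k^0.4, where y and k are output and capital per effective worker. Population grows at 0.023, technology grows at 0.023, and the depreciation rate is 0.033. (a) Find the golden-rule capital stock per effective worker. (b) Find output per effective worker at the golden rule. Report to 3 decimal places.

Capital per effective worker breaks even when investment replaces (n + g + δ)·k; here n + g + δ = 0.079.
Setting f'(k) = n+g+δ gives 0.4·k^(0.4−1) = 0.079, hence k_gold = (0.4/0.079)^(1/0.6) ≈ 14.9298.
y_gold = 14.9298^0.4 ≈ 2.9486.

(a) k_gold ≈ 14.930; (b) y_gold ≈ 2.949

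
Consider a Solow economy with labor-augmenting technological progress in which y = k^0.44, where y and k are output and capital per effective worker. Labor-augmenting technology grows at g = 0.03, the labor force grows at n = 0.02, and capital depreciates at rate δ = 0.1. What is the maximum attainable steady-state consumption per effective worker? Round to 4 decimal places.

Capital per effective worker breaks even when investment replaces (n + g + δ)·k; here n + g + δ = 0.15.
At the golden rule the marginal product of capital equals n+g+δ: 0.44·k^(0.44−1) = 0.15. Solving, k_gold = (0.44/0.15)^(1/0.56) ≈ 6.8324.
y_gold = 6.8324^0.44 ≈ 2.3292.
c_gold = y_gold − (n+g+δ)·k_gold = 2.3292 − 0.15·6.8324 ≈ 1.3044.

c_gold ≈ 1.3044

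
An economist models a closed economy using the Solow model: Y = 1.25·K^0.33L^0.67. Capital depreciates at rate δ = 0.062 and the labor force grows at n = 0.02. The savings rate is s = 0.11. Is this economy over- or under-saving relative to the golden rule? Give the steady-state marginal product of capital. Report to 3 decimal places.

under-saving; MPK ≈ 0.246

Capital per worker breaks even when investment replaces (n + δ)·k; here n + δ = 0.082.
Steady-state k*: s·A·k^0.33 = 0.082·k gives k* = (0.11·1.25/0.082)^(1/0.67) ≈ 2.1630.
MPK = 0.33·1.25·2.1630^(-0.67) ≈ 0.2460.
MPK > n+δ = 0.082, so the economy is dynamically efficient (under-saving).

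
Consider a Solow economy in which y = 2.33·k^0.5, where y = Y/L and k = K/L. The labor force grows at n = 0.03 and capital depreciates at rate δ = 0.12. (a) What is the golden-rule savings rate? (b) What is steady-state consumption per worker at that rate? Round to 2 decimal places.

Capital per worker breaks even when investment replaces (n + δ)·k; here n + δ = 0.15.
For Cobb-Douglas, s_gold equals capital's share: s_gold = 0.5.
At the golden rule the marginal product of capital equals n+δ: 0.5·2.33·k^(0.5−1) = 0.15. Solving, k_gold = (0.5·2.33/0.15)^(1/0.5) ≈ 60.3211.
y_gold = 2.33·60.3211^0.5 ≈ 18.0963; c_gold = (1−0.5)·y_gold ≈ 9.0482.

(a) s_gold = 0.50; (b) c_gold ≈ 9.05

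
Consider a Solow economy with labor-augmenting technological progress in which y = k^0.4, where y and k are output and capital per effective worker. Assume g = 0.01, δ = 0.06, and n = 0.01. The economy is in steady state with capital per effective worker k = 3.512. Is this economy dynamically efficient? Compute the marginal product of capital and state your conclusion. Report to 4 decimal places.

dynamically efficient; MPK ≈ 0.1882

Capital per effective worker breaks even when investment replaces (n + g + δ)·k; here n + g + δ = 0.08.
MPK = 0.4·k^(0.4−1) = 0.4·3.512^(-0.6) ≈ 0.1882.
MPK > 0.08, so the economy is dynamically efficient (under-saving).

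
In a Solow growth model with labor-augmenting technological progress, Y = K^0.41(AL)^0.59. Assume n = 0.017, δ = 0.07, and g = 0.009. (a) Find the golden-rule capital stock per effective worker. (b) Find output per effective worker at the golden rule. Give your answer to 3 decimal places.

n + g + δ = 0.017 + 0.009 + 0.07 = 0.096.
At the golden rule the marginal product of capital equals n+g+δ: 0.41·k^(0.41−1) = 0.096. Solving, k_gold = (0.41/0.096)^(1/0.59) ≈ 11.7129.
y_gold = 11.7129^0.41 ≈ 2.7425.

(a) k_gold ≈ 11.713; (b) y_gold ≈ 2.743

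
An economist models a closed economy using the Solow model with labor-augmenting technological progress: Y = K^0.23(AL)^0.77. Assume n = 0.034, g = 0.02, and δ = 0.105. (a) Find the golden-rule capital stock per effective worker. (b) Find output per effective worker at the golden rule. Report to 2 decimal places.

(a) k_gold ≈ 1.62; (b) y_gold ≈ 1.12

The effective depreciation rate is n + g + δ = 0.034 + 0.02 + 0.105 = 0.159.
Golden rule sets MPK = n+g+δ: 0.23·k^(0.23−1) = 0.159, so k_gold = (0.23/0.159)^(1/0.77) ≈ 1.6152.
y_gold = 1.6152^0.23 ≈ 1.1166.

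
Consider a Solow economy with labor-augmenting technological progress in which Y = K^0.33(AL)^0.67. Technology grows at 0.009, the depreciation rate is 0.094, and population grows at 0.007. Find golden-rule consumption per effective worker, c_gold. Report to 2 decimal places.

c_gold ≈ 1.15

The effective depreciation rate is n + g + δ = 0.007 + 0.009 + 0.094 = 0.11.
Maximizing c = f(k) − (n+g+δ)·k gives f'(k) = n+g+δ, i.e. 0.33·k^(0.33−1) = 0.11, so k_gold = (0.33/0.11)^(1/0.67) ≈ 5.1537.
y_gold = 5.1537^0.33 ≈ 1.7179.
c_gold = y_gold − (n+g+δ)·k_gold = 1.7179 − 0.11·5.1537 ≈ 1.1510.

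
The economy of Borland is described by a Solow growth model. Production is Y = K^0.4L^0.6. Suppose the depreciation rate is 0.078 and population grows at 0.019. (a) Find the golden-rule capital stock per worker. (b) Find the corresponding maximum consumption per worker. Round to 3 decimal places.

(a) k_gold ≈ 10.604; (b) c_gold ≈ 1.543

Break-even investment rate: n + δ = 0.019 + 0.078 = 0.097.
Maximizing c = f(k) − (n+δ)·k gives f'(k) = n+δ, i.e. 0.4·k^(0.4−1) = 0.097, so k_gold = (0.4/0.097)^(1/0.6) ≈ 10.6043.
y_gold = 10.6043^0.4 ≈ 2.5715; c_gold = y_gold − 0.097·k_gold ≈ 1.5429.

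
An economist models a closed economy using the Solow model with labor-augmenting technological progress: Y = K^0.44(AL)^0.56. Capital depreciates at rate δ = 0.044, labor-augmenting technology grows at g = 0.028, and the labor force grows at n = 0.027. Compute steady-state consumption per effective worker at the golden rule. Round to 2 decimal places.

The effective depreciation rate is n + g + δ = 0.027 + 0.028 + 0.044 = 0.099.
At the golden rule the marginal product of capital equals n+g+δ: 0.44·k^(0.44−1) = 0.099. Solving, k_gold = (0.44/0.099)^(1/0.56) ≈ 14.3488.
y_gold = 14.3488^0.44 ≈ 3.2285.
c_gold = y_gold − (n+g+δ)·k_gold = 3.2285 − 0.099·14.3488 ≈ 1.8080.

c_gold ≈ 1.81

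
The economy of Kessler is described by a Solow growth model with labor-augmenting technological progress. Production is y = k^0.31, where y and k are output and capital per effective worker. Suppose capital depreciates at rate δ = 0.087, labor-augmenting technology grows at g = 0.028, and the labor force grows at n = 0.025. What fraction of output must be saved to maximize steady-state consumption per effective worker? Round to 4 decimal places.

n + g + δ = 0.025 + 0.028 + 0.087 = 0.14.
At the golden rule MPK = n+g+δ, and in any Cobb-Douglas steady state s = (n+g+δ)·k/y = MPK·k/y = capital's share 0.31.

s_gold = 0.3100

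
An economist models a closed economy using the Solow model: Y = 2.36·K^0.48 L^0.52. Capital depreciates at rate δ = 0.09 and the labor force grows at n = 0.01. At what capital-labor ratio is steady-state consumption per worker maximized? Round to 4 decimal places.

k_gold ≈ 106.4677

n + δ = 0.01 + 0.09 = 0.1.
At the golden rule the marginal product of capital equals n+δ: 0.48·2.36·k^(0.48−1) = 0.1. Solving, k_gold = (0.48·2.36/0.1)^(1/0.52) ≈ 106.4677.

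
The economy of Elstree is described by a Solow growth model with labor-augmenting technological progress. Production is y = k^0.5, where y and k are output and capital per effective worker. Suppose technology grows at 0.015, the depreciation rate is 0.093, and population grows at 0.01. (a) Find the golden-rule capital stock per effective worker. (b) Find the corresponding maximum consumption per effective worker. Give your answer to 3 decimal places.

(a) k_gold ≈ 17.955; (b) c_gold ≈ 2.119

Capital per effective worker breaks even when investment replaces (n + g + δ)·k; here n + g + δ = 0.118.
Golden rule sets MPK = n+g+δ: 0.5·k^(0.5−1) = 0.118, so k_gold = (0.5/0.118)^(1/0.5) ≈ 17.9546.
y_gold = 17.9546^0.5 ≈ 4.2373; c_gold = y_gold − 0.118·k_gold ≈ 2.1186.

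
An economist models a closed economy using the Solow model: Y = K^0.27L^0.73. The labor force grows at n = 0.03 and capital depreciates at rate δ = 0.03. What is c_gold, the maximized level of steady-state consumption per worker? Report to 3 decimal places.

c_gold ≈ 1.273

The effective depreciation rate is n + δ = 0.03 + 0.03 = 0.06.
At the golden rule the marginal product of capital equals n+δ: 0.27·k^(0.27−1) = 0.06. Solving, k_gold = (0.27/0.06)^(1/0.73) ≈ 7.8490.
y_gold = 7.8490^0.27 ≈ 1.7442.
c_gold = y_gold − (n+δ)·k_gold = 1.7442 − 0.06·7.8490 ≈ 1.2733.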